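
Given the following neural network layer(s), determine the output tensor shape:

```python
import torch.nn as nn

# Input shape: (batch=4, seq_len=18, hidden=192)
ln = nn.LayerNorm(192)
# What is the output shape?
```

Input: (4, 18, 192) -> Output: (4, 18, 192)

Answer: (4, 18, 192)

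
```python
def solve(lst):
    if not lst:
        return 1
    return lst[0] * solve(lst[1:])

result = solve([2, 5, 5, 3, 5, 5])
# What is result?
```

Product over [2, 5, 5, 3, 5, 5] = 2 * 5 * 5 * 3 * 5 * 5 = 3750

Answer: 3750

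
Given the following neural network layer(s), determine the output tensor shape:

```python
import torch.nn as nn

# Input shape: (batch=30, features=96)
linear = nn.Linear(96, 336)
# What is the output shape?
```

Input: (30, 96) -> Output: (30, 336)

Answer: (30, 336)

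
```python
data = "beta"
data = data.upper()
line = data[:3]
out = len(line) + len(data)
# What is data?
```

Trace:
`data = "beta"` → data = 'beta'
`data = data.upper()` → data = 'BETA'
`line = data[:3]` → line = 'BET'
`out = len(line) + len(data)` → out = 7
So data = 'BETA'

Answer: 'BETA'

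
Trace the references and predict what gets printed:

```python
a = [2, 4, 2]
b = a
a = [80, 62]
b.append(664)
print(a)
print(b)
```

Key concept: rebinding vs mutation: a is rebound to a new list, b still points at the original.
Step by step:
`a = [2, 4, 2]` → a = [2, 4, 2]
`b = a` → b = [2, 4, 2] (same object as a)
`a = [80, 62]` → a = [80, 62]
`b.append(664)` → b = [2, 4, 2, 664]
`print(a)` → prints [80, 62]
`print(b)` → prints [2, 4, 2, 664]

Answer:
[80, 62]
[2, 4, 2, 664]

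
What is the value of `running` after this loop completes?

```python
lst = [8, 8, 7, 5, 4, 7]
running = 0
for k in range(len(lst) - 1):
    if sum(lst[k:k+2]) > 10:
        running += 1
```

Count windows with sum > 10
`running` takes the values: 0 → 1 → 2 → 3 → 4

Answer: 4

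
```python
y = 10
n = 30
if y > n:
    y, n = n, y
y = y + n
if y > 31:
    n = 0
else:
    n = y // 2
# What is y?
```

Trace:
`y = 10` → y = 10
`n = 30` → n = 30
`if y > n: ...` → y > n is False → no variable changes
`y = y + n` → y = 40
`if y > 31: ...` → y > 31 is True → n = 0
So y = 40

Answer: 40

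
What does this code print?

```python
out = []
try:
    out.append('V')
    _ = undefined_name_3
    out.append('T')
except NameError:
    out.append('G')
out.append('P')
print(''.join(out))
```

Execution trace: 'V' (try body) → 'G' (except NameError) → 'P' (after the try/except). Output: VGP

Answer: VGP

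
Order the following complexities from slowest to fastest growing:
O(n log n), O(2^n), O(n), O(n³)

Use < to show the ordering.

Ordered by growth rate: O(n) < O(n log n) < O(n³) < O(2^n)

Answer: O(n) < O(n log n) < O(n³) < O(2^n)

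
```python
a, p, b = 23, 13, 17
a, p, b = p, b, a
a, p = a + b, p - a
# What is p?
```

Trace:
`a, p, b = 23, 13, 17` → a = 23; p = 13; b = 17
`a, p, b = p, b, a` → a = 13; p = 17; b = 23
`a, p = a + b, p - a` → a = 36; p = 4
So p = 4

Answer: 4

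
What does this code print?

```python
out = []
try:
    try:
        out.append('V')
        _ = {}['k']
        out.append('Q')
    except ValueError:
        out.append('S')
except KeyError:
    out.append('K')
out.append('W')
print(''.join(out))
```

Execution trace: 'V' (try body) → 'K' (outer except KeyError) → 'W' (after the try/except). Output: VKW

Answer: VKW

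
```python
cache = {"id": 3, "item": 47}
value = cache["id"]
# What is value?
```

Trace:
`cache = {"id": 3, "item": 47}` → cache = {'id': 3, 'item': 47}
`value = cache["id"]` → value = 3
So value = 3

Answer: 3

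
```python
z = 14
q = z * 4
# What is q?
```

Trace:
`z = 14` → z = 14
`q = z * 4` → q = 56
So q = 56

Answer: 56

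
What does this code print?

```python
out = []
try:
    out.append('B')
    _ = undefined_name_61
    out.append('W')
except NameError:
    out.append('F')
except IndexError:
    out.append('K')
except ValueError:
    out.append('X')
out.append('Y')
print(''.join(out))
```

Execution trace: 'B' (try body) → 'F' (except NameError) → 'Y' (after the try/except). Output: BFY

Answer: BFY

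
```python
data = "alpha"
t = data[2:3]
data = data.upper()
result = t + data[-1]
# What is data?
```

Trace:
`data = "alpha"` → data = 'alpha'
`t = data[2:3]` → t = 'p'
`data = data.upper()` → data = 'ALPHA'
`result = t + data[-1]` → result = 'pA'
So data = 'ALPHA'

Answer: 'ALPHA'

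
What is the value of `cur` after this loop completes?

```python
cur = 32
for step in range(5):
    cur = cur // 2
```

Halve 5 times: 32 // 2^5 = 1
`cur` takes the values: 32 → 16 → 8 → 4 → 2 → 1

Answer: 1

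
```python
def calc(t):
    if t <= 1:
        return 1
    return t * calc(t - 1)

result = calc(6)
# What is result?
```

calc(6) = 6 * 5 * 4 * 3 * 2 * 1 = 720

Answer: 720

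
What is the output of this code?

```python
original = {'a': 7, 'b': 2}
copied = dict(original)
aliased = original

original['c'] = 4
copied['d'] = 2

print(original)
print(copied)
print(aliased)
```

Key concept: dict() creates copy, assignment creates alias.
Step by step:
`original = {'a': 7, 'b': 2}` → original = {'a': 7, 'b': 2}
`copied = dict(original)` → copied = {'a': 7, 'b': 2}
`aliased = original` → aliased = {'a': 7, 'b': 2} (same object as original)
`original['c'] = 4` → original = {'a': 7, 'b': 2, 'c': 4} (same object as aliased); aliased = {'a': 7, 'b': 2, 'c': 4} (same object as original)
`copied['d'] = 2` → copied = {'a': 7, 'b': 2, 'd': 2}
`print(original)` → prints {'a': 7, 'b': 2, 'c': 4}
`print(copied)` → prints {'a': 7, 'b': 2, 'd': 2}
`print(aliased)` → prints {'a': 7, 'b': 2, 'c': 4}

Answer:
{'a': 7, 'b': 2, 'c': 4}
{'a': 7, 'b': 2, 'd': 2}
{'a': 7, 'b': 2, 'c': 4}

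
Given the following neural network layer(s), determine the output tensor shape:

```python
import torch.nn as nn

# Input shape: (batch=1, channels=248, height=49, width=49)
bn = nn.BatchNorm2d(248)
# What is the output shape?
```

Input: (1, 248, 49, 49) -> Output: (1, 248, 49, 49)

Answer: (1, 248, 49, 49)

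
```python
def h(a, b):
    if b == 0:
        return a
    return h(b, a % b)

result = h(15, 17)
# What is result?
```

h(15, 17) -> h(17, 15) -> h(15, 2) -> h(2, 1) -> h(1, 0) -> 1

Answer: 1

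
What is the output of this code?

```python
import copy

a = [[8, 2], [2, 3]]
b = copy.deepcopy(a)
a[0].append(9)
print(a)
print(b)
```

Key concept: deep copy is fully independent.
Step by step:
`a = [[8, 2], [2, 3]]` → a = [[8, 2], [2, 3]]
`b = copy.deepcopy(a)` → b = [[8, 2], [2, 3]]
`a[0].append(9)` → a = [[8, 2, 9], [2, 3]]
`print(a)` → prints [[8, 2, 9], [2, 3]]
`print(b)` → prints [[8, 2], [2, 3]]

Answer:
[[8, 2, 9], [2, 3]]
[[8, 2], [2, 3]]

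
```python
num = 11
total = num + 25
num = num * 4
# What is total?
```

Trace:
`num = 11` → num = 11
`total = num + 25` → total = 36
`num = num * 4` → num = 44
So total = 36

Answer: 36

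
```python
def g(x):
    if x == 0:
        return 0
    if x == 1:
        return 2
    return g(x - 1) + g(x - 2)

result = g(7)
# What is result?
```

Build up from base cases: g(0)=0, g(1)=2, g(2)=2, g(3)=4, g(4)=6, g(5)=10, g(6)=16, ..., g(7)=26

Answer: 26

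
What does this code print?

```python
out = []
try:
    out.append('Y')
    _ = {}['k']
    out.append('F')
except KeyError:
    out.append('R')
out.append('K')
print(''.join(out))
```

Execution trace: 'Y' (try body) → 'R' (except KeyError) → 'K' (after the try/except). Output: YRK

Answer: YRK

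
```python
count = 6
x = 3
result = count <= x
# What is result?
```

Trace:
`count = 6` → count = 6
`x = 3` → x = 3
`result = count <= x` → result = False
So result = False

Answer: False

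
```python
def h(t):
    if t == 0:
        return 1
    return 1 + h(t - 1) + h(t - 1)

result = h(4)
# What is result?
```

h(t) = 1 + 2·h(t-1), h(0)=1. Closed form: (1+1)·2^4 - 1 = 31.

Answer: 31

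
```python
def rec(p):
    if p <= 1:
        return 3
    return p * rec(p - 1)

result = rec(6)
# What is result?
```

rec(6) = 6 * 5 * 4 * 3 * 2 * 3 = 2160

Answer: 2160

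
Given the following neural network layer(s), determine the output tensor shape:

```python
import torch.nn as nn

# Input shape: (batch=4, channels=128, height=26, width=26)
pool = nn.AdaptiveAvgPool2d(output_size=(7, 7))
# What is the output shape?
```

Input: (4, 128, 26, 26) -> Output: (4, 128, 7, 7)

Answer: (4, 128, 7, 7)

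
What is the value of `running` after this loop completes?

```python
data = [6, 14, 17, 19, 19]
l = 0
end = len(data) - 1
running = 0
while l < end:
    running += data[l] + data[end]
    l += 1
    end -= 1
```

Sum of pairs from ends
`running` takes the values: 0 → 25 → 58

Answer: 58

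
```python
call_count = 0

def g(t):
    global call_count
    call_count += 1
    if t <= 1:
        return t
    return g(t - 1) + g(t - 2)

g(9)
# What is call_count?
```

Calls(t) = 1 + Calls(t-1) + Calls(t-2); Calls(0)=Calls(1)=1. For t=9 this gives 109.

Answer: 109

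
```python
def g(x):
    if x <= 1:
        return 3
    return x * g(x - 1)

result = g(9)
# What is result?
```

g(9) = 9 * 8 * 7 * 6 * 5 * 4 * 3 * 2 * 3 = 1088640

Answer: 1088640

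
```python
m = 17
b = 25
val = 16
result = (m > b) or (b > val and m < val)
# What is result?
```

Trace:
`m = 17` → m = 17
`b = 25` → b = 25
`val = 16` → val = 16
`result = (m > b) or (b > val and m < val)` → result = False
So result = False

Answer: False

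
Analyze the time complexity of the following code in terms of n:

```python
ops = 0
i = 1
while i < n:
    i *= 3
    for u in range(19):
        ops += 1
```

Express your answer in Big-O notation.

Each loop level contributes: log n × 1. Multiplying the contributions gives O(log n).

Answer: O(log n)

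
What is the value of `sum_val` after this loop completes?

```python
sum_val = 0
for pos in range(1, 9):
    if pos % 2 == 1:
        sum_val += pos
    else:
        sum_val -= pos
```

Add odd, subtract even
`sum_val` takes the values: 0 → 1 → -1 → 2 → -2 → 3 → -3 → 4 → -4

Answer: -4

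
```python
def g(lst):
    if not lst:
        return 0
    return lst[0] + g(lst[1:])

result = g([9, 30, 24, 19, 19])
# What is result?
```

9 + 30 + 24 + 19 + 19 + 0 = 101

Answer: 101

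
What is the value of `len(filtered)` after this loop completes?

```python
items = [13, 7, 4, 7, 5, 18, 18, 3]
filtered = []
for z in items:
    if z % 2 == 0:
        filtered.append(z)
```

Count even numbers in [13, 7, 4, 7, 5, 18, 18, 3]
`filtered` takes the values: [] → [4] → [4, 18] → [4, 18, 18]
So `len(filtered)` = 3

Answer: 3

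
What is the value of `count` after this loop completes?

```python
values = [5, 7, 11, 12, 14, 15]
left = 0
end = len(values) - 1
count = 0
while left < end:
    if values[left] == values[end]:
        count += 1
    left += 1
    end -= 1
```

Count matching pairs from ends
`count` takes the values: 0

Answer: 0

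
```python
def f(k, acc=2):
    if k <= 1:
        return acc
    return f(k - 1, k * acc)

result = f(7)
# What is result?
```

Accumulator trace (n, acc): (7, 2) -> (6, 14) -> (5, 84) -> (4, 420) -> (3, 1680) -> (2, 5040) -> (1, 10080) -> return 10080

Answer: 10080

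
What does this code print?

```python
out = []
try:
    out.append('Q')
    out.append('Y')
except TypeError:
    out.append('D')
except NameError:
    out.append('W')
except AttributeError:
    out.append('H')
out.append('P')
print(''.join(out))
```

Execution trace: 'Q' (try body) → 'Y' (try body, no exception) → 'P' (after the try/except). Output: QYP

Answer: QYP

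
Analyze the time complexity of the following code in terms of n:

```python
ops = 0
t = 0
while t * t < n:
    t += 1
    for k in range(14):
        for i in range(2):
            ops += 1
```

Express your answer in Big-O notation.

Each loop level contributes: √n × 1 × 1. Multiplying the contributions gives O(√n).

Answer: O(√n)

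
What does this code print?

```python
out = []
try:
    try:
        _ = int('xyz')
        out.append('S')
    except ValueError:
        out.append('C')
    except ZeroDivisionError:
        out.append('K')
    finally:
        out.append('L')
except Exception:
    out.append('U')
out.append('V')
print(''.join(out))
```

Execution trace: 'C' (inner except ValueError) → 'L' (inner finally) → 'V' (after the try/except). Output: CLV

Answer: CLV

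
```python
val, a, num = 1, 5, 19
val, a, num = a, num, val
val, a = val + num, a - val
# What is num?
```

Trace:
`val, a, num = 1, 5, 19` → val = 1; a = 5; num = 19
`val, a, num = a, num, val` → val = 5; a = 19; num = 1
`val, a = val + num, a - val` → val = 6; a = 14
So num = 1

Answer: 1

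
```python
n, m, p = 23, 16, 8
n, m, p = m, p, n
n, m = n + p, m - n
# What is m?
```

Trace:
`n, m, p = 23, 16, 8` → n = 23; m = 16; p = 8
`n, m, p = m, p, n` → n = 16; m = 8; p = 23
`n, m = n + p, m - n` → n = 39; m = -8
So m = -8

Answer: -8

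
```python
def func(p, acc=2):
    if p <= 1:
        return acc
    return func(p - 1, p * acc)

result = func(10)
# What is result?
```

Accumulator trace (n, acc): (10, 2) -> (9, 20) -> (8, 180) -> (7, 1440) -> (6, 10080) -> (5, 60480) -> (4, 302400) -> (3, 1209600) -> (2, 3628800) -> (1, 7257600) -> return 7257600

Answer: 7257600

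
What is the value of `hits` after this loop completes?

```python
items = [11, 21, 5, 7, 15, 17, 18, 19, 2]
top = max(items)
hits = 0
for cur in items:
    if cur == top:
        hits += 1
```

Count of max value 21 in [11, 21, 5, 7, 15, 17, 18, 19, 2]
`hits` takes the values: 0 → 1

Answer: 1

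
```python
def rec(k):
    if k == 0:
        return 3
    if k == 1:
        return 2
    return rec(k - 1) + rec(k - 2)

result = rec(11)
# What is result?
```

Build up from base cases: rec(0)=3, rec(1)=2, rec(2)=5, rec(3)=7, rec(4)=12, rec(5)=19, rec(6)=31, ..., rec(11)=343

Answer: 343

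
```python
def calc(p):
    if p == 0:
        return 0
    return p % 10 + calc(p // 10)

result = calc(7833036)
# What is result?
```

Sum of digits of 7833036: 6 + 3 + 0 + 3 + 3 + 8 + 7 = 30

Answer: 30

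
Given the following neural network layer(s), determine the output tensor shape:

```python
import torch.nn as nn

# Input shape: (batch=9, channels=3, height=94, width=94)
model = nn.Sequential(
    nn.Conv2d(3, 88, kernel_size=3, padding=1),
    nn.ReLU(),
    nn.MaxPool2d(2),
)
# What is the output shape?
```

Input: (9, 3, 94, 94) -> after Conv2d: (9, 88, 94, 94) -> after ReLU: (9, 88, 94, 94) -> Output: (9, 88, 47, 47)

Answer: (9, 88, 47, 47)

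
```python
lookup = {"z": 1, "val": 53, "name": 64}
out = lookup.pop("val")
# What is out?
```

Trace:
`lookup = {"z": 1, "val": 53, "name": 64}` → lookup = {'z': 1, 'val': 53, 'name': 64}
`out = lookup.pop("val")` → lookup = {'z': 1, 'name': 64}; out = 53
So out = 53

Answer: 53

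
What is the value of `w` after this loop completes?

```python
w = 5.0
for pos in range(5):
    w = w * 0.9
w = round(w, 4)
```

Exponential decay: 5.0 * 0.9^5
`w` takes the values: 5.0 → 4.5 → 4.05 → 3.645 → 3.2805 → 2.95245 → 2.9525

Answer: 2.9525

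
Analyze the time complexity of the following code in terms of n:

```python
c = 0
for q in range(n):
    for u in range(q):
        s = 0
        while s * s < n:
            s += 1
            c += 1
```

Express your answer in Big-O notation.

Each loop level contributes: n × n × √n. Multiplying the contributions gives O(n^2√n).

Answer: O(n^2√n)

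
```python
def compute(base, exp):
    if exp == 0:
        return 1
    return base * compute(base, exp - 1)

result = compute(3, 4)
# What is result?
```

compute(3, 4) = 3 * 3 * 3 * 3 = 81

Answer: 81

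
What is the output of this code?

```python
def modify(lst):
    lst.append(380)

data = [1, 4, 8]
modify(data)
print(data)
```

Key concept: function modifies passed list.
Step by step:
`data = [1, 4, 8]` → data = [1, 4, 8]
`modify(data)` → data = [1, 4, 8, 380]
`print(data)` → prints [1, 4, 8, 380]

Answer: [1, 4, 8, 380]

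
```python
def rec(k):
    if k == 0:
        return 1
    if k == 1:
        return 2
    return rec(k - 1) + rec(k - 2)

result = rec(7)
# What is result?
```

Build up from base cases: rec(0)=1, rec(1)=2, rec(2)=3, rec(3)=5, rec(4)=8, rec(5)=13, rec(6)=21, ..., rec(7)=34

Answer: 34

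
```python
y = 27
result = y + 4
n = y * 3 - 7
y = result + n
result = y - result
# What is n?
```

Trace:
`y = 27` → y = 27
`result = y + 4` → result = 31
`n = y * 3 - 7` → n = 74
`y = result + n` → y = 105
`result = y - result` → result = 74
So n = 74

Answer: 74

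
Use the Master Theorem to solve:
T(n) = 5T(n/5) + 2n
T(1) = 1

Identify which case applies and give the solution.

a=5, b=5, f(n)=2n. log_5(5) = 1. Since c=1 = 1, Case 2 applies: T(n) = Θ(n^log_b(a) · log n) = O(n log n).

Answer: O(n log n) - Case 2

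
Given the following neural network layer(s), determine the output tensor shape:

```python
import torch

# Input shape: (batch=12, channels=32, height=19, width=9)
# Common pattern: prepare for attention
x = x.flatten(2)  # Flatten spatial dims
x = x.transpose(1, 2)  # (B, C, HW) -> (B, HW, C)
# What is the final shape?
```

Input: (12, 32, 19, 9) -> after flatten(2): (12, 32, 171) -> Output: (12, 171, 32)

Answer: (12, 171, 32)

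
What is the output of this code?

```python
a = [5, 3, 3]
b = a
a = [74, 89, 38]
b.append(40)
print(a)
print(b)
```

Key concept: rebinding vs mutation: a is rebound to a new list, b still points at the original.
Step by step:
`a = [5, 3, 3]` → a = [5, 3, 3]
`b = a` → b = [5, 3, 3] (same object as a)
`a = [74, 89, 38]` → a = [74, 89, 38]
`b.append(40)` → b = [5, 3, 3, 40]
`print(a)` → prints [74, 89, 38]
`print(b)` → prints [5, 3, 3, 40]

Answer:
[74, 89, 38]
[5, 3, 3, 40]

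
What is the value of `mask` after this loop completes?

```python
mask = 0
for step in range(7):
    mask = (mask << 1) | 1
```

Build 7 consecutive 1-bits: 0b1111111
`mask` takes the values: 0 → 1 → 3 → 7 → 15 → 31 → 63 → 127

Answer: 127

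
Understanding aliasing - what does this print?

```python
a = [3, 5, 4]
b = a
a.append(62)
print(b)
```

Key concept: basic list aliasing.
Step by step:
`a = [3, 5, 4]` → a = [3, 5, 4]
`b = a` → b = [3, 5, 4] (same object as a)
`a.append(62)` → a = [3, 5, 4, 62] (same object as b); b = [3, 5, 4, 62] (same object as a)
`print(b)` → prints [3, 5, 4, 62]

Answer: [3, 5, 4, 62]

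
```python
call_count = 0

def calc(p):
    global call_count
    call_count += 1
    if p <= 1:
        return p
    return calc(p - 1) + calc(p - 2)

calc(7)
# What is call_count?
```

Calls(p) = 1 + Calls(p-1) + Calls(p-2); Calls(0)=Calls(1)=1. For p=7 this gives 41.

Answer: 41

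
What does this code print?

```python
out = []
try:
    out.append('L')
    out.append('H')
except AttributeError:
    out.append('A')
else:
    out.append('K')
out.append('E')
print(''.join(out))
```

Execution trace: 'L' (try body) → 'H' (try body, no exception) → 'K' (else) → 'E' (after the try/except). Output: LHKE

Answer: LHKE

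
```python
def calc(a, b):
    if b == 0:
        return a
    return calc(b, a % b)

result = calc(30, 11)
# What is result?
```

calc(30, 11) -> calc(11, 8) -> calc(8, 3) -> calc(3, 2) -> calc(2, 1) -> calc(1, 0) -> 1

Answer: 1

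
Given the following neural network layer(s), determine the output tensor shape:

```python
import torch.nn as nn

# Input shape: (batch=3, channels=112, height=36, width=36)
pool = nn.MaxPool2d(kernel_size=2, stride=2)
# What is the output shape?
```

Input: (3, 112, 36, 36) -> Output: (3, 112, 18, 18)

Answer: (3, 112, 18, 18)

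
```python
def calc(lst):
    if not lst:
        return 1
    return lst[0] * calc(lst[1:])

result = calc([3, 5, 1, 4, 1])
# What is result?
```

Product over [3, 5, 1, 4, 1] = 3 * 5 * 1 * 4 * 1 = 60

Answer: 60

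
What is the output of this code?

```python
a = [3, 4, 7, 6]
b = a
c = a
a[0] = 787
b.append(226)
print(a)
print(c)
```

Key concept: multiple aliases.
Step by step:
`a = [3, 4, 7, 6]` → a = [3, 4, 7, 6]
`b = a` → b = [3, 4, 7, 6] (same object as a)
`c = a` → c = [3, 4, 7, 6] (same object as a, b)
`a[0] = 787` → a = [787, 4, 7, 6] (same object as b, c); b = [787, 4, 7, 6] (same object as a, c); c = [787, 4, 7, 6] (same object as a, b)
`b.append(226)` → a = [787, 4, 7, 6, 226] (same object as b, c); b = [787, 4, 7, 6, 226] (same object as a, c); c = [787, 4, 7, 6, 226] (same object as a, b)
`print(a)` → prints [787, 4, 7, 6, 226]
`print(c)` → prints [787, 4, 7, 6, 226]

Answer:
[787, 4, 7, 6, 226]
[787, 4, 7, 6, 226]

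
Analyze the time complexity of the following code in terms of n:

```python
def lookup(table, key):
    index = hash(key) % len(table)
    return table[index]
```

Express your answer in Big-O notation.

This is Hash table lookup (average case). Time complexity: O(1).

Answer: O(1)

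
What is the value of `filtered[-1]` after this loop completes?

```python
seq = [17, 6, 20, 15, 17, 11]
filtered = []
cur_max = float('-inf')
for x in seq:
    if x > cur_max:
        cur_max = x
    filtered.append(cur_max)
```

Running max ends at 20
`filtered` takes the values: [] → [17] → [17, 17] → [17, 17, 20] → [17, 17, 20, 20] → [17, 17, 20, 20, 20] → [17, 17, 20, 20, 20, 20]
So `filtered[-1]` = 20

Answer: 20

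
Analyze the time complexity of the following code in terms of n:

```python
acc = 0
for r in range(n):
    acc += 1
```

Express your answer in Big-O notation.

Each loop level contributes: n. Multiplying the contributions gives O(n).

Answer: O(n)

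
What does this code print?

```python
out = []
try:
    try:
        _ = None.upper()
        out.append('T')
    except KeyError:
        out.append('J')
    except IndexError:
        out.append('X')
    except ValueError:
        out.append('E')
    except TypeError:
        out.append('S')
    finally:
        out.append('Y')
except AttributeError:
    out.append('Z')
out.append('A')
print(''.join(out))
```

Execution trace: 'Y' (finally) → 'Z' (outer except AttributeError) → 'A' (after the try/except). Output: YZA

Answer: YZA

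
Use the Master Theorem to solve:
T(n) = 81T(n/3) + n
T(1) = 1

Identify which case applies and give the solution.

a=81, b=3, f(n)=n. log_3(81) = 4. Since c=1 < 4, Case 1 applies: T(n) = Θ(n^log_b(a)) = O(n^4).

Answer: O(n^4) - Case 1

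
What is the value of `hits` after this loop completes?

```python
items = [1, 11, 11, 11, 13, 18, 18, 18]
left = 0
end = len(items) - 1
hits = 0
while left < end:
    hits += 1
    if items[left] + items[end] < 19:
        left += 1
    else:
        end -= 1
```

Steps to find pair summing to 19
`hits` takes the values: 0 → 1 → 2 → 3 → 4 → 5 → 6 → 7

Answer: 7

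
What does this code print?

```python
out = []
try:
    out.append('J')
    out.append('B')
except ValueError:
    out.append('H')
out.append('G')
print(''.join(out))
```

Execution trace: 'J' (try body) → 'B' (try body, no exception) → 'G' (after the try/except). Output: JBG

Answer: JBG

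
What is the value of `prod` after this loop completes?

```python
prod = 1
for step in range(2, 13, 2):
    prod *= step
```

Product of even numbers 2 to 12
`prod` takes the values: 1 → 2 → 8 → 48 → 384 → 3840 → 46080

Answer: 46080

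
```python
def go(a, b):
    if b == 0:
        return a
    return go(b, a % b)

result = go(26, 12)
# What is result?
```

go(26, 12) -> go(12, 2) -> go(2, 0) -> 2

Answer: 2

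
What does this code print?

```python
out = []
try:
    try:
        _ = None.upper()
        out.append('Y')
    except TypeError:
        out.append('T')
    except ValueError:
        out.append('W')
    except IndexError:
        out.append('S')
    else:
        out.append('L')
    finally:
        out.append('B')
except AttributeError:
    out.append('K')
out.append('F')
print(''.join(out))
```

Execution trace: 'B' (finally) → 'K' (outer except AttributeError) → 'F' (after the try/except). Output: BKF

Answer: BKF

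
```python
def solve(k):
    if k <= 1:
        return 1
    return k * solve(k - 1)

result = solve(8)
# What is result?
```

solve(8) = 8 * 7 * 6 * 5 * 4 * 3 * 2 * 1 = 40320

Answer: 40320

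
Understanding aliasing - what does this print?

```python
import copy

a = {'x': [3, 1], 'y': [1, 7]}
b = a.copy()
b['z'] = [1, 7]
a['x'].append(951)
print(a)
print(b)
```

Key concept: shallow copy of dict with mutable values.
Step by step:
`a = {'x': [3, 1], 'y': [1, 7]}` → a = {'x': [3, 1], 'y': [1, 7]}
`b = a.copy()` → b = {'x': [3, 1], 'y': [1, 7]}
`b['z'] = [1, 7]` → b = {'x': [3, 1], 'y': [1, 7], 'z': [1, 7]}
`a['x'].append(951)` → a = {'x': [3, 1, 951], 'y': [1, 7]}; b = {'x': [3, 1, 951], 'y': [1, 7], 'z': [1, 7]}
`print(a)` → prints {'x': [3, 1, 951], 'y': [1, 7]}
`print(b)` → prints {'x': [3, 1, 951], 'y': [1, 7], 'z': [1, 7]}

Answer:
{'x': [3, 1, 951], 'y': [1, 7]}
{'x': [3, 1, 951], 'y': [1, 7], 'z': [1, 7]}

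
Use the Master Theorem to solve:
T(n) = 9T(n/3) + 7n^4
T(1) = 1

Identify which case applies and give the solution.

a=9, b=3, f(n)=7n^4. log_3(9) = 2. Since c=4 > 2 and the regularity condition holds (9(n/3)^4 = (9/3^4)n^4 with 9/3^4 < 1), Case 3 applies: T(n) = Θ(f(n)) = O(n^4).

Answer: O(n^4) - Case 3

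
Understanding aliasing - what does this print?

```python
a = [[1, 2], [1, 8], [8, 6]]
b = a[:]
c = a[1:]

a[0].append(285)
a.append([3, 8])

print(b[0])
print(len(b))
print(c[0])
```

Key concept: slice with nested mutation.
Step by step:
`a = [[1, 2], [1, 8], [8, 6]]` → a = [[1, 2], [1, 8], [8, 6]]
`b = a[:]` → b = [[1, 2], [1, 8], [8, 6]]
`c = a[1:]` → c = [[1, 8], [8, 6]]
`a[0].append(285)` → a = [[1, 2, 285], [1, 8], [8, 6]]; b = [[1, 2, 285], [1, 8], [8, 6]]
`a.append([3, 8])` → a = [[1, 2, 285], [1, 8], [8, 6], [3, 8]]
`print(b[0])` → prints [1, 2, 285]
`print(len(b))` → prints 3
`print(c[0])` → prints [1, 8]

Answer:
[1, 2, 285]
3
[1, 8]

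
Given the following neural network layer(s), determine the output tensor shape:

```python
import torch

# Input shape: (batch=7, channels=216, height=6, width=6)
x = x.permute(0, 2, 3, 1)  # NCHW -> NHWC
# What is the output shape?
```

Input: (7, 216, 6, 6) -> Output: (7, 6, 6, 216)

Answer: (7, 6, 6, 216)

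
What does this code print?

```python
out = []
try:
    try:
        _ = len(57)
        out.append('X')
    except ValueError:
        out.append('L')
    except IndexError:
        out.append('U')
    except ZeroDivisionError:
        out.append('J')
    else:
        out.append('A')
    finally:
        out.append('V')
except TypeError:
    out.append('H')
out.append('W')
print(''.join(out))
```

Execution trace: 'V' (finally) → 'H' (outer except TypeError) → 'W' (after the try/except). Output: VHW

Answer: VHW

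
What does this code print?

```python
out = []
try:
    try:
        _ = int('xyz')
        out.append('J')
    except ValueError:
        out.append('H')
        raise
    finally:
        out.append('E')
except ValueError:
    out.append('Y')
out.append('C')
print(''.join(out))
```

Execution trace: 'H' (inner except ValueError) → 'E' (inner finally) → 'Y' (outer except ValueError) → 'C' (after the try/except). Output: HEYC

Answer: HEYC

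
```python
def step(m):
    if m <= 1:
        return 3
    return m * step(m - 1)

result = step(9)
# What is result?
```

step(9) = 9 * 8 * 7 * 6 * 5 * 4 * 3 * 2 * 3 = 1088640

Answer: 1088640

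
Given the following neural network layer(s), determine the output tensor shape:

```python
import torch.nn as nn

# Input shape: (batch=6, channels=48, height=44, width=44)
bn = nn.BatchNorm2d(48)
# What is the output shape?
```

Input: (6, 48, 44, 44) -> Output: (6, 48, 44, 44)

Answer: (6, 48, 44, 44)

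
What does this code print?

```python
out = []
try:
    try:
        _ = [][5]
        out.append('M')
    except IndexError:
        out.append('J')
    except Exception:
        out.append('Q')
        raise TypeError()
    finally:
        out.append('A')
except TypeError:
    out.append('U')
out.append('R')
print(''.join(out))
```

Execution trace: 'J' (inner except IndexError) → 'A' (inner finally) → 'R' (after the try/except). Output: JAR

Answer: JAR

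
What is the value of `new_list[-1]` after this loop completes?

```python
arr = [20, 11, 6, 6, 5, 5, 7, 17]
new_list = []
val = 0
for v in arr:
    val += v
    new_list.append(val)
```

Cumulative sum ends at 77
`new_list` takes the values: [] → [20] → [20, 31] → [20, 31, 37] → [20, 31, 37, 43] → [20, 31, 37, 43, 48] → [20, 31, 37, 43, 48, 53] → [20, 31, 37, 43, 48, 53, 60] → [20, 31, 37, 43, 48, 53, 60, 77]
So `new_list[-1]` = 77

Answer: 77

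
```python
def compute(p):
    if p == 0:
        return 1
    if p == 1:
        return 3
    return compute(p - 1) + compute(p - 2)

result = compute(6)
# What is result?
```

Build up from base cases: compute(0)=1, compute(1)=3, compute(2)=4, compute(3)=7, compute(4)=11, compute(5)=18, compute(6)=29

Answer: 29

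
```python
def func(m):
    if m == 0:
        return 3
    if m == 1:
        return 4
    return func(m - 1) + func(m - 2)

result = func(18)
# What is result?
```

Build up from base cases: func(0)=3, func(1)=4, func(2)=7, func(3)=11, func(4)=18, func(5)=29, func(6)=47, ..., func(18)=15127

Answer: 15127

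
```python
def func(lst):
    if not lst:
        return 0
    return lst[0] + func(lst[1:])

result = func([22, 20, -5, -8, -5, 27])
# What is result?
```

22 + 20 + (-5) + (-8) + (-5) + 27 + 0 = 51

Answer: 51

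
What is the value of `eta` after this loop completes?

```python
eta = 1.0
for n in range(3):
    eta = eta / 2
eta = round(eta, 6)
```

Halving LR 3 times: 1 / 2^3
`eta` takes the values: 1.0 → 0.5 → 0.25 → 0.125

Answer: 0.125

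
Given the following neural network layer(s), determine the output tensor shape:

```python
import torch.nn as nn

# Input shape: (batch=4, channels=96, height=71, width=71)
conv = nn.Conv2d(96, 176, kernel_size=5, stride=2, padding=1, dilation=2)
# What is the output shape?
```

Input: (4, 96, 71, 71) -> Output: (4, 176, 33, 33)

Answer: (4, 176, 33, 33)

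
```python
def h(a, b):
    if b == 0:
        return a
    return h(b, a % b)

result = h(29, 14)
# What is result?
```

h(29, 14) -> h(14, 1) -> h(1, 0) -> 1

Answer: 1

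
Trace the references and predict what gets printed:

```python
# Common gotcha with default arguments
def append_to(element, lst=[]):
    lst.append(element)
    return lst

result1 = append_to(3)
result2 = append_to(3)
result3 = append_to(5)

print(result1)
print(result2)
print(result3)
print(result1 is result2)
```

Key concept: mutable default argument gotcha.
Step by step:
`result1 = append_to(3)` → result1 = [3]
`result2 = append_to(3)` → result1 = [3, 3] (same object as result2); result2 = [3, 3] (same object as result1)
`result3 = append_to(5)` → result1 = [3, 3, 5] (same object as result2, result3); result2 = [3, 3, 5] (same object as result1, result3); result3 = [3, 3, 5] (same object as result1, result2)
`print(result1)` → prints [3, 3, 5]
`print(result2)` → prints [3, 3, 5]
`print(result3)` → prints [3, 3, 5]
`print(result1 is result2)` → prints True

Answer:
[3, 3, 5]
[3, 3, 5]
[3, 3, 5]
True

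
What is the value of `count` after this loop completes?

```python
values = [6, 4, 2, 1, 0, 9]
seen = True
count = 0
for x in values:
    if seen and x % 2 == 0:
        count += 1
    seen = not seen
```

Count even values at even positions
`count` takes the values: 0 → 1 → 2 → 3

Answer: 3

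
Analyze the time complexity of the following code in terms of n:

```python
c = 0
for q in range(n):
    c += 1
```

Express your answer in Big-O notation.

Each loop level contributes: n. Multiplying the contributions gives O(n).

Answer: O(n)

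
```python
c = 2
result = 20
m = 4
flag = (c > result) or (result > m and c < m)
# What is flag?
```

Trace:
`c = 2` → c = 2
`result = 20` → result = 20
`m = 4` → m = 4
`flag = (c > result) or (result > m and c < m)` → flag = True
So flag = True

Answer: True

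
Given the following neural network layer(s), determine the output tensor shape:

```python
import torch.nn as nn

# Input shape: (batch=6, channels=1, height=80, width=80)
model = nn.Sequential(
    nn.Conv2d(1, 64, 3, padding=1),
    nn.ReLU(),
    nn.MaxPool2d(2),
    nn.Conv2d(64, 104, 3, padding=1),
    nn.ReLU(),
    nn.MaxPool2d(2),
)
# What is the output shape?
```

Input: (6, 1, 80, 80) -> after first Conv2d: (6, 64, 80, 80) -> after first MaxPool2d: (6, 64, 40, 40) -> after second Conv2d: (6, 104, 40, 40) -> Output: (6, 104, 20, 20)

Answer: (6, 104, 20, 20)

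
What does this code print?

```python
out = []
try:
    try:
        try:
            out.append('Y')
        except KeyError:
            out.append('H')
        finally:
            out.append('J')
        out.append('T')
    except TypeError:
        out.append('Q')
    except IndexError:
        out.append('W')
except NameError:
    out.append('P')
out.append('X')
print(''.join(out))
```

Execution trace: 'Y' (inner try body, no exception) → 'J' (inner finally) → 'T' (try body, no exception) → 'X' (after the try/except). Output: YJTX

Answer: YJTX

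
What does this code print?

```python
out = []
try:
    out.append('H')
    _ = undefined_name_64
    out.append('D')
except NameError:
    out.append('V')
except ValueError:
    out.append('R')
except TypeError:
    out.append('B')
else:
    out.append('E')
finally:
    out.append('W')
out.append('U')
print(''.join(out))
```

Execution trace: 'H' (try body) → 'V' (except NameError) → 'W' (finally) → 'U' (after the try/except). Output: HVWU

Answer: HVWU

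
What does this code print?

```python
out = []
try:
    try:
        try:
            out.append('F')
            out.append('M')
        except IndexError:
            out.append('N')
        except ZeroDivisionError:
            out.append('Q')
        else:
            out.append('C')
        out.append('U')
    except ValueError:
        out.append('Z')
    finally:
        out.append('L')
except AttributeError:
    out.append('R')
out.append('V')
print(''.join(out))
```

Execution trace: 'F' (inner try body) → 'M' (inner try body, no exception) → 'C' (inner else) → 'U' (try body, no exception) → 'L' (finally) → 'V' (after the try/except). Output: FMCULV

Answer: FMCULV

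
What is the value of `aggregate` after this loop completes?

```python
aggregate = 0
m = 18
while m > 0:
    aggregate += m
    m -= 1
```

Sum 18 down to 1
`aggregate` takes the values: 0 → 18 → 35 → 51 → 66 → 80 → 93 → 105 → 116 → 126 → 135 → 143 → 150 → 156 → 161 → 165 → 168 → 170 → 171

Answer: 171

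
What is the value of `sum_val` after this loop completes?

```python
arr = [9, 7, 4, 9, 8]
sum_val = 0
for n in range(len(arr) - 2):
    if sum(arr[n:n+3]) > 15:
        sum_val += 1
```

Count windows with sum > 15
`sum_val` takes the values: 0 → 1 → 2 → 3

Answer: 3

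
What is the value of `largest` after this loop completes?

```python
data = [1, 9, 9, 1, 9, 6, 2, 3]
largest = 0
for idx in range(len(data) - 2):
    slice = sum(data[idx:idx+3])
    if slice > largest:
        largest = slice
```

Max sum of 3-element window in [1, 9, 9, 1, 9, 6, 2, 3]
`largest` takes the values: 0 → 19

Answer: 19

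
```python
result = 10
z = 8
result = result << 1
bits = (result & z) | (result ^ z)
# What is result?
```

Trace:
`result = 10` → result = 10
`z = 8` → z = 8
`result = result << 1` → result = 20
`bits = (result & z) | (result ^ z)` → bits = 28
So result = 20

Answer: 20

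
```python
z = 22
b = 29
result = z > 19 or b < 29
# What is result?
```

Trace:
`z = 22` → z = 22
`b = 29` → b = 29
`result = z > 19 or b < 29` → result = True
So result = True

Answer: True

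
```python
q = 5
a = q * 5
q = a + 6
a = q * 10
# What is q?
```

Trace:
`q = 5` → q = 5
`a = q * 5` → a = 25
`q = a + 6` → q = 31
`a = q * 10` → a = 310
So q = 31

Answer: 31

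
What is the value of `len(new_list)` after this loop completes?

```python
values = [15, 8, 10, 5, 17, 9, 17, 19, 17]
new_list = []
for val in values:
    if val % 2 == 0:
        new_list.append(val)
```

Count even numbers in [15, 8, 10, 5, 17, 9, 17, 19, 17]
`new_list` takes the values: [] → [8] → [8, 10]
So `len(new_list)` = 2

Answer: 2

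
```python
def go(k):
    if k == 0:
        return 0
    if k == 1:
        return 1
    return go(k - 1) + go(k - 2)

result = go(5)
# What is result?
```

Build up from base cases: go(0)=0, go(1)=1, go(2)=1, go(3)=2, go(4)=3, go(5)=5

Answer: 5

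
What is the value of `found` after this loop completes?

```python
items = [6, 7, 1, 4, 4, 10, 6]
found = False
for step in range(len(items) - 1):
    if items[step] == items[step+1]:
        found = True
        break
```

Check consecutive duplicates in [6, 7, 1, 4, 4, 10, 6]
`found` takes the values: False → True

Answer: True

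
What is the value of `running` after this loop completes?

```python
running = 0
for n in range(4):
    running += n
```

Sum of 0 to 3 = 6
`running` takes the values: 0 → 1 → 3 → 6

Answer: 6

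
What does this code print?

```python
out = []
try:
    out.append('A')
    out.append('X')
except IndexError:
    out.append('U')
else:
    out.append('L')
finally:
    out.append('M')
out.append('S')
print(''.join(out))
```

Execution trace: 'A' (try body) → 'X' (try body, no exception) → 'L' (else) → 'M' (finally) → 'S' (after the try/except). Output: AXLMS

Answer: AXLMS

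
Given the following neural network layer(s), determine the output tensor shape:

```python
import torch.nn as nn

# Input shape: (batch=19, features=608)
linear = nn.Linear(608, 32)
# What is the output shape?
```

Input: (19, 608) -> Output: (19, 32)

Answer: (19, 32)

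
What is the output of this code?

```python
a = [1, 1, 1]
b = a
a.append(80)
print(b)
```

Key concept: basic list aliasing.
Step by step:
`a = [1, 1, 1]` → a = [1, 1, 1]
`b = a` → b = [1, 1, 1] (same object as a)
`a.append(80)` → a = [1, 1, 1, 80] (same object as b); b = [1, 1, 1, 80] (same object as a)
`print(b)` → prints [1, 1, 1, 80]

Answer: [1, 1, 1, 80]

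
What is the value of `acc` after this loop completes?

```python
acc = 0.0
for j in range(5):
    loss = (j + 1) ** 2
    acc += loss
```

Sum of squared losses 1² + 2² + ... + 5²
`acc` takes the values: 0.0 → 1.0 → 5.0 → 14.0 → 30.0 → 55.0

Answer: 55.0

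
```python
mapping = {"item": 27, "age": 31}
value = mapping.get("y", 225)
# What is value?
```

Trace:
`mapping = {"item": 27, "age": 31}` → mapping = {'item': 27, 'age': 31}
`value = mapping.get("y", 225)` → value = 225
So value = 225

Answer: 225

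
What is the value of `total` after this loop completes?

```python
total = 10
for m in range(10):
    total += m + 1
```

Start at 10, add 1 to 10 = 65
`total` takes the values: 10 → 11 → 13 → 16 → 20 → 25 → 31 → 38 → 46 → 55 → 65

Answer: 65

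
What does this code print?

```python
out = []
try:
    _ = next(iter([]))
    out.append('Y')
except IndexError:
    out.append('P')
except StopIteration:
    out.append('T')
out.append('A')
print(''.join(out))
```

Execution trace: 'T' (except StopIteration) → 'A' (after the try/except). Output: TA

Answer: TA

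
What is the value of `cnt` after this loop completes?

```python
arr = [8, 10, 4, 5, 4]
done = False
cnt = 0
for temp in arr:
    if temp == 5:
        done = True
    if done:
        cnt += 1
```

Count elements after first 5 in [8, 10, 4, 5, 4]
`cnt` takes the values: 0 → 1 → 2

Answer: 2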